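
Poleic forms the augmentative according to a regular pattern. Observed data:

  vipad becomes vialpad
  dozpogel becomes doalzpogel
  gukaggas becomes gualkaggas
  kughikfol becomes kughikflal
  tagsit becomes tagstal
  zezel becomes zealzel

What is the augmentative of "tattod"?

kughikfol and dozpogel both end in -l yet inflect differently (kughikflal, doalzpogel), so the final letter is not what conditions the rule; the last vowel is.
"tattod" has last vowel 'o'. The one such stem in the data (kughikfol → kughikflal) deletes the last vowel and adds -al (as does tagsit), so the same rule applies.
The other pattern: stems whose last vowel is 'a' or 'e' insert -al- after the first vowel.
So tattod → tattdal.

tattdal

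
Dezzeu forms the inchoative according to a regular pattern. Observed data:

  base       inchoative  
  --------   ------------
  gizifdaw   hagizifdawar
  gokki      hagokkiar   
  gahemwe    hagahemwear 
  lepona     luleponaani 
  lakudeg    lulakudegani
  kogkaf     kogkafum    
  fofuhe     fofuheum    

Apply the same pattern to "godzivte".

"godzivte" begins with g-. The stems beginning with g- (gizifdaw → hagizifdawar, gokki → hagokkiar, gahemwe → hagahemwear) add ha- … -ar around the stem.
The other patterns: stems beginning with l- add lu- … -ani around the stem; stems beginning with f- or k- add -um.
So godzivte → hagodzivtear.

hagodzivtear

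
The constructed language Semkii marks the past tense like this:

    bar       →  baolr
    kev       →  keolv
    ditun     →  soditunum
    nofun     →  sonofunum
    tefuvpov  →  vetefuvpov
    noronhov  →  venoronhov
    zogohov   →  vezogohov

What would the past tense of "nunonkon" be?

venunonkon

"nunonkon" has 3 vowels. The stems with 3 vowels (tefuvpov → vetefuvpov, noronhov → venoronhov, zogohov → vezogohov) add the prefix ve-.
So nunonkon → venunonkon.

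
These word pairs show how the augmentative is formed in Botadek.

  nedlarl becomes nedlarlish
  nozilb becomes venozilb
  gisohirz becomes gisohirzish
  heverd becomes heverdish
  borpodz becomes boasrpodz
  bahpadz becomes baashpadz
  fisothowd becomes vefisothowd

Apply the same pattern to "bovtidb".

borpodz and gisohirz both end in -z yet inflect differently (boasrpodz, gisohirzish), so the final letter is not what conditions the rule; the second-to-last letter is.
"bovtidb" has second-to-last letter 'd'. The stems whose second-to-last letter is 'd' (borpodz → boasrpodz, bahpadz → baashpadz) insert -as- after the first vowel.
The other patterns: stems whose second-to-last letter is 'r' add -ish; stems whose second-to-last letter is 'l' or 'w' add the prefix ve-.
So bovtidb → boasvtidb.

boasvtidb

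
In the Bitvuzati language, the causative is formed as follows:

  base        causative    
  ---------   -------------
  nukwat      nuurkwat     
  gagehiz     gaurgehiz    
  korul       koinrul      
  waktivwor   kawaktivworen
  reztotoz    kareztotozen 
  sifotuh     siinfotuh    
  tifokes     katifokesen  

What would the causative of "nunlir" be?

reztotoz and gagehiz both end in -z yet inflect differently (kareztotozen, gaurgehiz), so the final letter is not what conditions the rule; the last vowel is.
"nunlir" has last vowel 'i'. The one such stem in the data (gagehiz → gaurgehiz) inserts -ur- after the first vowel (as does nukwat), so the same rule applies.
The other patterns: stems whose last vowel is 'u' insert -in- after the first vowel; stems whose last vowel is 'e' or 'o' add ka- … -en around the stem.
So nunlir → nuurnlir.

nuurnlir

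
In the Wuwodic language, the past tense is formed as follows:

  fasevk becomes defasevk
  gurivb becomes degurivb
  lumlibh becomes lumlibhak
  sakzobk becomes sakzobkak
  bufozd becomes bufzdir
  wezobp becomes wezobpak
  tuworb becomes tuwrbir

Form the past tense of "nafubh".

"nafubh" has second-to-last letter 'b'. The stems whose second-to-last letter is 'b' (wezobp → wezobpak, lumlibh → lumlibhak, sakzobk → sakzobkak) add -ak.
The other patterns: stems whose second-to-last letter is 'r' or 'z' delete the last vowel and add -ir; stems whose second-to-last letter is 'v' add the prefix de-.
So nafubh → nafubhak.

nafubhak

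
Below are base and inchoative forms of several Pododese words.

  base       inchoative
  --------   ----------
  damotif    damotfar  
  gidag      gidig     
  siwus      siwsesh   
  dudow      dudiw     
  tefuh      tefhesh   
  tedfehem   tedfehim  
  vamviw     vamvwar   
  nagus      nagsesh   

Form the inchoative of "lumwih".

"lumwih" has last vowel 'i'. The stems whose last vowel is 'i' (vamviw → vamvwar, damotif → damotfar) delete the last vowel and add -ar.
So lumwih → lumwhar.

lumwhar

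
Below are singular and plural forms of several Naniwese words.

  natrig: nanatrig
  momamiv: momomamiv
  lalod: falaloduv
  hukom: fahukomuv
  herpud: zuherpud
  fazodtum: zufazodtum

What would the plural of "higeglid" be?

hihigeglid

lalod and herpud both end in -d yet inflect differently (falaloduv, zuherpud), so the final letter is not what conditions the rule; the last vowel is.
"higeglid" has last vowel 'i'. The stems whose last vowel is 'i' (natrig → nanatrig, momamiv → momomamiv) repeat the first consonant+vowel as a prefix.
So higeglid → hihigeglid.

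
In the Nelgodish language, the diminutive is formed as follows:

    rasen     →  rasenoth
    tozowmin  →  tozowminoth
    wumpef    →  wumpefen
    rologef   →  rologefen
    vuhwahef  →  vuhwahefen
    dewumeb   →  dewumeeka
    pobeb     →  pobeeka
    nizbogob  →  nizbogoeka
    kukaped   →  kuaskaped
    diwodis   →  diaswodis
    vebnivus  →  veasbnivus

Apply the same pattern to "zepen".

rasen and wumpef both have last vowel 'e' yet inflect differently (rasenoth, wumpefen), so the last vowel is not what conditions the rule; the final letter is.
"zepen" ends in -n. The stems ending in -n (rasen → rasenoth, tozowmin → tozowminoth) add -oth.
The other patterns: stems ending in -f add -en; stems ending in -b drop the final letter and add -eka; stems ending in -d or -s insert -as- after the first vowel.
So zepen → zepenoth.

zepenoth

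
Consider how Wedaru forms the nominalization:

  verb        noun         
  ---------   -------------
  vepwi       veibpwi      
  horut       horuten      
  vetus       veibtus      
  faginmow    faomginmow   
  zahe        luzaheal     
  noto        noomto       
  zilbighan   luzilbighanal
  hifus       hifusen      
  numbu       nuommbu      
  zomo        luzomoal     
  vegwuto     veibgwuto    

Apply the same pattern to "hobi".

zomo and vegwuto both end in -o yet inflect differently (luzomoal, veibgwuto), so the final letter is not what conditions the rule; the first letter is.
"hobi" begins with h-. The stems beginning with h- (horut → horuten, hifus → hifusen) add -en.
So hobi → hobien.

hobien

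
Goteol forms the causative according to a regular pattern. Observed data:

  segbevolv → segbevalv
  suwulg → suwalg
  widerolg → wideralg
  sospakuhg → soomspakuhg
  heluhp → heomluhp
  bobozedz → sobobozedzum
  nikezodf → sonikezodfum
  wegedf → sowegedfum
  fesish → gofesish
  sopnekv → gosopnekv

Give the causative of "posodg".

suwulg and sospakuhg both end in -g yet inflect differently (suwalg, soomspakuhg), so the final letter is not what conditions the rule; the second-to-last letter is.
"posodg" has second-to-last letter 'd'. The stems whose second-to-last letter is 'd' (bobozedz → sobobozedzum, nikezodf → sonikezodfum, wegedf → sowegedfum) add so- … -um around the stem.
The other patterns: stems whose second-to-last letter is 'l' change the last vowel to 'a'; stems whose second-to-last letter is 'h' insert -om- after the first vowel; stems whose second-to-last letter is 'k' or 's' add the prefix go-.
So posodg → soposodgum.

soposodgum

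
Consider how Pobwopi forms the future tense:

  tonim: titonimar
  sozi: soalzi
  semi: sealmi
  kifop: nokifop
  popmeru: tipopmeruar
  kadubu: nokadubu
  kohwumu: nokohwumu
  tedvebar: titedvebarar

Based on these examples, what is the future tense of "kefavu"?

kadubu and popmeru both end in -u yet inflect differently (nokadubu, tipopmeruar), so the final letter is not what conditions the rule; the first letter is.
"kefavu" begins with k-. The stems beginning with k- (kadubu → nokadubu, kohwumu → nokohwumu, kifop → nokifop) add the prefix no-.
The other patterns: stems beginning with s- insert -al- after the first vowel; stems beginning with p- or t- add ti- … -ar around the stem.
So kefavu → nokefavu.

nokefavu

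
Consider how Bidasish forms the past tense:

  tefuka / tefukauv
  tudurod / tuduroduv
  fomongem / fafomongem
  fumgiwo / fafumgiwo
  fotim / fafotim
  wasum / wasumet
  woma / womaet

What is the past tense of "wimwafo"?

wimwafoet

fomongem and wasum both end in -m yet inflect differently (fafomongem, wasumet), so the final letter is not what conditions the rule; the first letter is.
"wimwafo" begins with w-. The stems beginning with w- (wasum → wasumet, woma → womaet) add -et.
The other patterns: stems beginning with t- add -uv; stems beginning with f- add the prefix fa-.
So wimwafo → wimwafoet.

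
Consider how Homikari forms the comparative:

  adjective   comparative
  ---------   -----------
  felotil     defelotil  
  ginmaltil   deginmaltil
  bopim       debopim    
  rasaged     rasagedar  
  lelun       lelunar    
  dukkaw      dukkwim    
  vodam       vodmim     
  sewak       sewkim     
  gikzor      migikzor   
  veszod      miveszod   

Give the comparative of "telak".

bopim and vodam both end in -m yet inflect differently (debopim, vodmim), so the final letter is not what conditions the rule; the last vowel is.
"telak" has last vowel 'a'. The stems whose last vowel is 'a' (dukkaw → dukkwim, vodam → vodmim, sewak → sewkim) delete the last vowel and add -im.
The other patterns: stems whose last vowel is 'i' add the prefix de-; stems whose last vowel is 'e' or 'u' add -ar; stems whose last vowel is 'o' add the prefix mi-.
So telak → telkim.

telkim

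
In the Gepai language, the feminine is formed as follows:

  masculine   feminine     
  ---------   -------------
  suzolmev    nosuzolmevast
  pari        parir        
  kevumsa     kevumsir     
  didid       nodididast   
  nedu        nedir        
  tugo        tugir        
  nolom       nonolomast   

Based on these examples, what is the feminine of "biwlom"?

nobiwlomast

didid and pari both have last vowel 'i' yet inflect differently (nodididast, parir), so the last vowel is not what conditions the rule; whether the stem ends in a vowel or a consonant is.
"biwlom" ends in a consonant. The stems ending in a consonant (didid → nodididast, suzolmev → nosuzolmevast, nolom → nonolomast) add no- … -ast around the stem.
So biwlom → nobiwlomast.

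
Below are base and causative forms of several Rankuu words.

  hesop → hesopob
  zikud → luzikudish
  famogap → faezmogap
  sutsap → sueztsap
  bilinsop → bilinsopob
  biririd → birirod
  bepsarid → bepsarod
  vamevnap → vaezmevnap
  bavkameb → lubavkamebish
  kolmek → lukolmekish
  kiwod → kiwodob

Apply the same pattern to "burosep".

kiwod and zikud both end in -d yet inflect differently (kiwodob, luzikudish), so the final letter is not what conditions the rule; the last vowel is.
"burosep" has last vowel 'e'. The stems whose last vowel is 'e' (kolmek → lukolmekish, bavkameb → lubavkamebish) add lu- … -ish around the stem.
So burosep → luburosepish.

luburosepish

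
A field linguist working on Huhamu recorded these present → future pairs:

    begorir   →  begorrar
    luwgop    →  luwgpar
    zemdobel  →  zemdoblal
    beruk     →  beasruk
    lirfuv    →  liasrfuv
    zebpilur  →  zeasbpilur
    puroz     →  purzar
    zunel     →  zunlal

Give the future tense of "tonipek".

zebpilur and begorir both end in -r yet inflect differently (zeasbpilur, begorrar), so the final letter is not what conditions the rule; the last vowel is.
"tonipek" has last vowel 'e'. The stems whose last vowel is 'e' (zunel → zunlal, zemdobel → zemdoblal) delete the last vowel and add -al.
The other patterns: stems whose last vowel is 'u' insert -as- after the first vowel; stems whose last vowel is 'i' or 'o' delete the last vowel and add -ar.
So tonipek → tonipkal.

tonipkal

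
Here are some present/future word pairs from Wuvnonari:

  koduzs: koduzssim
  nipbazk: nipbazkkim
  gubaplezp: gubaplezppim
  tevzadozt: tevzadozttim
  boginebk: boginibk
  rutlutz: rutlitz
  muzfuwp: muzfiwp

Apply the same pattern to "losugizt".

nipbazk and boginebk both end in -k yet inflect differently (nipbazkkim, boginibk), so the final letter is not what conditions the rule; the second-to-last letter is.
"losugizt" has second-to-last letter 'z'. The stems whose second-to-last letter is 'z' (koduzs → koduzssim, nipbazk → nipbazkkim, gubaplezp → gubaplezppim) double the final consonant and add -im.
So losugizt → losugizttim.

losugizttim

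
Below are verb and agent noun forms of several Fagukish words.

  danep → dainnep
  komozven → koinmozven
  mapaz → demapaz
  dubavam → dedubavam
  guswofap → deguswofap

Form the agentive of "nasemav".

"nasemav" has last vowel 'a'. The stems whose last vowel is 'a' (dubavam → dedubavam, guswofap → deguswofap, mapaz → demapaz) add the prefix de-.
The other pattern: stems whose last vowel is 'e' insert -in- after the first vowel.
So nasemav → denasemav.

denasemav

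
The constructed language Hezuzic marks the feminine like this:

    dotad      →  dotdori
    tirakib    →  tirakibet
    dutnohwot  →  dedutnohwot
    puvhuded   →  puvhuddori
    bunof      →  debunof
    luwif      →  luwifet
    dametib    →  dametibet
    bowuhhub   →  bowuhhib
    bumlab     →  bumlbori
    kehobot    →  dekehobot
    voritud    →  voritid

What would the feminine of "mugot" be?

puvhuded and voritud both end in -d yet inflect differently (puvhuddori, voritid), so the final letter is not what conditions the rule; the last vowel is.
"mugot" has last vowel 'o'. The stems whose last vowel is 'o' (bunof → debunof, kehobot → dekehobot, dutnohwot → dedutnohwot) add the prefix de-.
The other patterns: stems whose last vowel is 'a' or 'e' delete the last vowel and add -ori; stems whose last vowel is 'u' change the last vowel to 'i'; stems whose last vowel is 'i' add -et.
So mugot → demugot.

demugot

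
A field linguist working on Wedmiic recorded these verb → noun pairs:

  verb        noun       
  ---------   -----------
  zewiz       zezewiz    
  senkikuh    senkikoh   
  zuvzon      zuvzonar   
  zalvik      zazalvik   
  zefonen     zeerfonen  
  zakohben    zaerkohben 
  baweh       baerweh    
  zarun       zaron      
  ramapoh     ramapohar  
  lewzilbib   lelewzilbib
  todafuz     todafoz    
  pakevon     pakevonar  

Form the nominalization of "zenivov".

zewiz and todafuz both end in -z yet inflect differently (zezewiz, todafoz), so the final letter is not what conditions the rule; the last vowel is.
"zenivov" has last vowel 'o'. The stems whose last vowel is 'o' (zuvzon → zuvzonar, ramapoh → ramapohar, pakevon → pakevonar) add -ar.
So zenivov → zenivovar.

zenivovar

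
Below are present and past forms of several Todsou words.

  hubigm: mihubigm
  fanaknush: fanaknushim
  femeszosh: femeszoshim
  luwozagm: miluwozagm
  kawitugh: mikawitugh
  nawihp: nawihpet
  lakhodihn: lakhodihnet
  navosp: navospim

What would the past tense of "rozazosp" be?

rozazospim

kawitugh and fanaknush both end in -h yet inflect differently (mikawitugh, fanaknushim), so the final letter is not what conditions the rule; the second-to-last letter is.
"rozazosp" has second-to-last letter 's'. The stems whose second-to-last letter is 's' (fanaknush → fanaknushim, navosp → navospim, femeszosh → femeszoshim) add -im.
So rozazosp → rozazospim.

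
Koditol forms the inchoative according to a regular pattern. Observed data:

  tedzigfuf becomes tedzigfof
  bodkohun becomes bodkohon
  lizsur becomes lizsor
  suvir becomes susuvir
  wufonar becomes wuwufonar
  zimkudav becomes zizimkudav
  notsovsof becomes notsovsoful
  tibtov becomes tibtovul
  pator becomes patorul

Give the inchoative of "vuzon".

vuzonul

"vuzon" has last vowel 'o'. The stems whose last vowel is 'o' (notsovsof → notsovsoful, tibtov → tibtovul, pator → patorul) add -ul.
So vuzon → vuzonul.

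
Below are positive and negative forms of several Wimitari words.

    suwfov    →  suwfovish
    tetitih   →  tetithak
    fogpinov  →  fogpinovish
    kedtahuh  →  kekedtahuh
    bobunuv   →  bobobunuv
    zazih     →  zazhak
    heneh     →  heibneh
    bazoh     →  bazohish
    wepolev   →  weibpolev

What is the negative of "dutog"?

dutogish

zazih and heneh both end in -h yet inflect differently (zazhak, heibneh), so the final letter is not what conditions the rule; the last vowel is.
"dutog" has last vowel 'o'. The stems whose last vowel is 'o' (fogpinov → fogpinovish, suwfov → suwfovish, bazoh → bazohish) add -ish.
The other patterns: stems whose last vowel is 'i' delete the last vowel and add -ak; stems whose last vowel is 'e' insert -ib- after the first vowel; stems whose last vowel is 'u' repeat the first consonant+vowel as a prefix.
So dutog → dutogish.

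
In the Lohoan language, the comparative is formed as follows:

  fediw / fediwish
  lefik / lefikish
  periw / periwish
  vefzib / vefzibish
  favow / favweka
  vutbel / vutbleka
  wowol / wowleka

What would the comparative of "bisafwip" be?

fediw and favow both end in -w yet inflect differently (fediwish, favweka), so the final letter is not what conditions the rule; the last vowel is.
"bisafwip" has last vowel 'i'. The stems whose last vowel is 'i' (fediw → fediwish, lefik → lefikish, periw → periwish) add -ish.
The other pattern: stems whose last vowel is 'e' or 'o' delete the last vowel and add -eka.
So bisafwip → bisafwipish.

bisafwipish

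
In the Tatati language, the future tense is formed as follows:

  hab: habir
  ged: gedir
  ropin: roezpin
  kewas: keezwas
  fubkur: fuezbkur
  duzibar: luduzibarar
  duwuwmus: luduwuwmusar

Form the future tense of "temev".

teezmev

fubkur and duzibar both end in -r yet inflect differently (fuezbkur, luduzibarar), so the final letter is not what conditions the rule; the number of vowels is.
"temev" has 2 vowels. The stems with 2 vowels (ropin → roezpin, kewas → keezwas, fubkur → fuezbkur) insert -ez- after the first vowel.
So temev → teezmev.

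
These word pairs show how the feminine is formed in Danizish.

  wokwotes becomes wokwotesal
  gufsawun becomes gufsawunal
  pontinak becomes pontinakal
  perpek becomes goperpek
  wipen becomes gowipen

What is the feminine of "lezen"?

golezen

pontinak and perpek both end in -k yet inflect differently (pontinakal, goperpek), so the final letter is not what conditions the rule; the number of vowels is.
"lezen" has 2 vowels. The stems with 2 vowels (perpek → goperpek, wipen → gowipen) add the prefix go-.
So lezen → golezen.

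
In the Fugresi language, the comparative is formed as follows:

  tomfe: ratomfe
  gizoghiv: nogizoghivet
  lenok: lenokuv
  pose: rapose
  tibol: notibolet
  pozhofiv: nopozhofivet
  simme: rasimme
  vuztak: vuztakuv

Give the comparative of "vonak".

lenok and tibol both have last vowel 'o' yet inflect differently (lenokuv, notibolet), so the last vowel is not what conditions the rule; the final letter is.
"vonak" ends in -k. The stems ending in -k (lenok → lenokuv, vuztak → vuztakuv) add -uv.
The other patterns: stems ending in -e add the prefix ra-; stems ending in -l or -v add no- … -et around the stem.
So vonak → vonakuv.

vonakuv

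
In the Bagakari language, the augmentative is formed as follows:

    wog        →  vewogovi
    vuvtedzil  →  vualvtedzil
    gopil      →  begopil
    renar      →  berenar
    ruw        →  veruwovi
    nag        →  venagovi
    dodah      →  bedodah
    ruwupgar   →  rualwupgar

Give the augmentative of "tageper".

taalgeper

gopil and vuvtedzil both end in -l yet inflect differently (begopil, vualvtedzil), so the final letter is not what conditions the rule; the number of vowels is.
"tageper" has 3 vowels. The stems with 3 vowels (vuvtedzil → vualvtedzil, ruwupgar → rualwupgar) insert -al- after the first vowel.
The other patterns: stems with 1 vowel add ve- … -ovi around the stem; stems with 2 vowels add the prefix be-.
So tageper → taalgeper.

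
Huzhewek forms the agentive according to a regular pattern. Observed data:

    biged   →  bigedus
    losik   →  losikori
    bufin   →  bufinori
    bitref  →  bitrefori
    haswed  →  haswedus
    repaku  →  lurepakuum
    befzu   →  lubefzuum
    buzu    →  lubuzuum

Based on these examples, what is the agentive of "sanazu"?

haswed and bitref both have last vowel 'e' yet inflect differently (haswedus, bitrefori), so the last vowel is not what conditions the rule; the final letter is.
"sanazu" ends in -u. The stems ending in -u (buzu → lubuzuum, repaku → lurepakuum, befzu → lubefzuum) add lu- … -um around the stem.
So sanazu → lusanazuum.

lusanazuum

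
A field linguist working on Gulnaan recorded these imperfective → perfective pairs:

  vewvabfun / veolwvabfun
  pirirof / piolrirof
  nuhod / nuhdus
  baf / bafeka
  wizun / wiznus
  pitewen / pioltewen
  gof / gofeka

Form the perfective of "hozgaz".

hozgzus

"hozgaz" has 2 vowels. The stems with 2 vowels (wizun → wiznus, nuhod → nuhdus) delete the last vowel and add -us.
The other patterns: stems with 1 vowel add -eka; stems with 3 vowels insert -ol- after the first vowel.
So hozgaz → hozgzus.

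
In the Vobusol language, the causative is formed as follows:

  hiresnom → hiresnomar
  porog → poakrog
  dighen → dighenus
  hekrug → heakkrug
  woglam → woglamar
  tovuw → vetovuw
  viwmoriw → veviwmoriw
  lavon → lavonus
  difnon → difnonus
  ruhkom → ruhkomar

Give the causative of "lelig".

difnon and ruhkom both have last vowel 'o' yet inflect differently (difnonus, ruhkomar), so the last vowel is not what conditions the rule; the final letter is.
"lelig" ends in -g. The stems ending in -g (porog → poakrog, hekrug → heakkrug) insert -ak- after the first vowel.
The other patterns: stems ending in -n add -us; stems ending in -m add -ar; stems ending in -w add the prefix ve-.
So lelig → leaklig.

leaklig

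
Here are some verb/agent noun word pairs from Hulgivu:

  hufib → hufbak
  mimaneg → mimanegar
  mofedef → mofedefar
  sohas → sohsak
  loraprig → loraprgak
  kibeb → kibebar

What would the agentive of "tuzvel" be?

tuzvelar

kibeb and hufib both end in -b yet inflect differently (kibebar, hufbak), so the final letter is not what conditions the rule; the last vowel is.
"tuzvel" has last vowel 'e'. The stems whose last vowel is 'e' (kibeb → kibebar, mimaneg → mimanegar, mofedef → mofedefar) add -ar.
So tuzvel → tuzvelar.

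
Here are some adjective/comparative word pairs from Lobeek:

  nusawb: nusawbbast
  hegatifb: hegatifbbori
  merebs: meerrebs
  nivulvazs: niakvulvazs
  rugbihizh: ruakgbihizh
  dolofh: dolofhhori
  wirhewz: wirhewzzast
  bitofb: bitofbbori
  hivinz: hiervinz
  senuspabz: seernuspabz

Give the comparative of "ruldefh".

dolofh and rugbihizh both end in -h yet inflect differently (dolofhhori, ruakgbihizh), so the final letter is not what conditions the rule; the second-to-last letter is.
"ruldefh" has second-to-last letter 'f'. The stems whose second-to-last letter is 'f' (dolofh → dolofhhori, bitofb → bitofbbori, hegatifb → hegatifbbori) double the final consonant and add -ori.
So ruldefh → ruldefhhori.

ruldefhhori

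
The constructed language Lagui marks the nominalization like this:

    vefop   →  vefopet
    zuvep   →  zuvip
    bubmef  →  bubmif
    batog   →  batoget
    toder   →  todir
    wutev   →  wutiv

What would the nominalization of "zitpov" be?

"zitpov" has last vowel 'o'. The stems whose last vowel is 'o' (vefop → vefopet, batog → batoget) add -et.
The other pattern: stems whose last vowel is 'e' change the last vowel to 'i'.
So zitpov → zitpovet.

zitpovet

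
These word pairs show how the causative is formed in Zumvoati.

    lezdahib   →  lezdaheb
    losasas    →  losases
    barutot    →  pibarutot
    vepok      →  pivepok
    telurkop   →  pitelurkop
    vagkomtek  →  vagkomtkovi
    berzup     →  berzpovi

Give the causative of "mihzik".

mihzek

vepok and vagkomtek both end in -k yet inflect differently (pivepok, vagkomtkovi), so the final letter is not what conditions the rule; the last vowel is.
"mihzik" has last vowel 'i'. The one such stem in the data (lezdahib → lezdaheb) changes the last vowel to 'e' (as does losasas), so the same rule applies.
The other patterns: stems whose last vowel is 'o' add the prefix pi-; stems whose last vowel is 'e' or 'u' delete the last vowel and add -ovi.
So mihzik → mihzek.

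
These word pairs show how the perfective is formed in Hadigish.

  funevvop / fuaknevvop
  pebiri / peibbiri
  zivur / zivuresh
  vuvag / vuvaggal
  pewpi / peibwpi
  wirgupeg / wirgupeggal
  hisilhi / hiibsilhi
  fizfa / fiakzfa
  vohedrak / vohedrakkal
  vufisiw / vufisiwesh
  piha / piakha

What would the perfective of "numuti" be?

"numuti" ends in -i. The stems ending in -i (pewpi → peibwpi, hisilhi → hiibsilhi, pebiri → peibbiri) insert -ib- after the first vowel.
So numuti → nuibmuti.

nuibmuti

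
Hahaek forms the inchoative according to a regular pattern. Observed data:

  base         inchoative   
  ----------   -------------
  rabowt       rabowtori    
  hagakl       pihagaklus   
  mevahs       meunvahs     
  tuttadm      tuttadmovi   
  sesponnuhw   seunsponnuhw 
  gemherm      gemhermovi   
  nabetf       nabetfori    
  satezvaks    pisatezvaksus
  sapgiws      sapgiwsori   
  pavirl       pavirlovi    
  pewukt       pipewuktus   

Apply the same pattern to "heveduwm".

mevahs and sapgiws both end in -s yet inflect differently (meunvahs, sapgiwsori), so the final letter is not what conditions the rule; the second-to-last letter is.
"heveduwm" has second-to-last letter 'w'. The stems whose second-to-last letter is 'w' (sapgiws → sapgiwsori, rabowt → rabowtori) add -ori.
So heveduwm → heveduwmori.

heveduwmori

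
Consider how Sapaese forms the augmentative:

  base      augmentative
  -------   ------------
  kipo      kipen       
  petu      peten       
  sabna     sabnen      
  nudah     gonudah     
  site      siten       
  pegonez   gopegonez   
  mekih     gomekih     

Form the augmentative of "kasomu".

"kasomu" ends in a vowel. The stems ending in a vowel (kipo → kipen, site → siten, sabna → sabnen) drop the final letter and add -en.
The other pattern: stems ending in a consonant add the prefix go-.
So kasomu → kasomen.

kasomen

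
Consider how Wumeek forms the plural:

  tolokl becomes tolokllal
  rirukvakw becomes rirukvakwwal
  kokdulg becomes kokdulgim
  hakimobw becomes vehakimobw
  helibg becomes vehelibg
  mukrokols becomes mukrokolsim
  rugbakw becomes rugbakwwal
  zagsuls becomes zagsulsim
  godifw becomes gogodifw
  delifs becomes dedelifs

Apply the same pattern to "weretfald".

kokdulg and helibg both end in -g yet inflect differently (kokdulgim, vehelibg), so the final letter is not what conditions the rule; the second-to-last letter is.
"weretfald" has second-to-last letter 'l'. The stems whose second-to-last letter is 'l' (mukrokols → mukrokolsim, zagsuls → zagsulsim, kokdulg → kokdulgim) add -im.
The other patterns: stems whose second-to-last letter is 'b' add the prefix ve-; stems whose second-to-last letter is 'k' double the final consonant and add -al; stems whose second-to-last letter is 'f' repeat the first consonant+vowel as a prefix.
So weretfald → weretfaldim.

weretfaldim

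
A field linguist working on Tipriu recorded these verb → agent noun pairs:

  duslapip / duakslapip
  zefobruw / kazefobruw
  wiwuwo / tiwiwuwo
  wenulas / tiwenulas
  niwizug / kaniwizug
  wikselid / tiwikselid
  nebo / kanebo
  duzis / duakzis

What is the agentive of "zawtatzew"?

kazawtatzew

duzis and wenulas both end in -s yet inflect differently (duakzis, tiwenulas), so the final letter is not what conditions the rule; the first letter is.
"zawtatzew" begins with z-. The one such stem in the data (zefobruw → kazefobruw) adds the prefix ka-, so the same rule applies.
The other patterns: stems beginning with d- insert -ak- after the first vowel; stems beginning with w- add the prefix ti-.
So zawtatzew → kazawtatzew.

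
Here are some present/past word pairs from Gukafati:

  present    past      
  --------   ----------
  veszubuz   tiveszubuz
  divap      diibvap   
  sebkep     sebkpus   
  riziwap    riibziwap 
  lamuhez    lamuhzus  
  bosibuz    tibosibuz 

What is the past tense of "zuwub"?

lamuhez and veszubuz both end in -z yet inflect differently (lamuhzus, tiveszubuz), so the final letter is not what conditions the rule; the last vowel is.
"zuwub" has last vowel 'u'. The stems whose last vowel is 'u' (veszubuz → tiveszubuz, bosibuz → tibosibuz) add the prefix ti-.
So zuwub → tizuwub.

tizuwub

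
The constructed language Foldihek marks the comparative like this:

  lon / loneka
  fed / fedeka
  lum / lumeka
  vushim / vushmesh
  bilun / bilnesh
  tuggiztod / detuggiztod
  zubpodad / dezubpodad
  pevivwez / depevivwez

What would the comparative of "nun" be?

lum and vushim both end in -m yet inflect differently (lumeka, vushmesh), so the final letter is not what conditions the rule; the number of vowels is.
"nun" has 1 vowel. The stems with 1 vowel (lon → loneka, fed → fedeka, lum → lumeka) add -eka.
The other patterns: stems with 2 vowels delete the last vowel and add -esh; stems with 3 vowels add the prefix de-.
So nun → nuneka.

nuneka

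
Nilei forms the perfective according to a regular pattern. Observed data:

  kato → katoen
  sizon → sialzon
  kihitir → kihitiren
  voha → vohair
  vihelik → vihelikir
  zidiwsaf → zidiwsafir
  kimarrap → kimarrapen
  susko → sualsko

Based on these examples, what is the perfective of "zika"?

"zika" begins with z-. The one such stem in the data (zidiwsaf → zidiwsafir) adds -ir, so the same rule applies.
So zika → zikair.

zikair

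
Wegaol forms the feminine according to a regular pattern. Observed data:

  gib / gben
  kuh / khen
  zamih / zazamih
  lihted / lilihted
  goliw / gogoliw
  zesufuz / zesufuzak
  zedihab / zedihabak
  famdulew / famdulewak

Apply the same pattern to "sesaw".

sesesaw

"sesaw" has 2 vowels. The stems with 2 vowels (zamih → zazamih, lihted → lilihted, goliw → gogoliw) repeat the first consonant+vowel as a prefix.
So sesaw → sesesaw.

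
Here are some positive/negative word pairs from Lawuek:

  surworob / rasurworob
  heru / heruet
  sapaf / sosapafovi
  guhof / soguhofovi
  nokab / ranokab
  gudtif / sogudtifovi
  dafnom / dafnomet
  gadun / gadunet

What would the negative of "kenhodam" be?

kenhodamet

surworob and guhof both have last vowel 'o' yet inflect differently (rasurworob, soguhofovi), so the last vowel is not what conditions the rule; the final letter is.
"kenhodam" ends in -m. The one such stem in the data (dafnom → dafnomet) adds -et, so the same rule applies.
So kenhodam → kenhodamet.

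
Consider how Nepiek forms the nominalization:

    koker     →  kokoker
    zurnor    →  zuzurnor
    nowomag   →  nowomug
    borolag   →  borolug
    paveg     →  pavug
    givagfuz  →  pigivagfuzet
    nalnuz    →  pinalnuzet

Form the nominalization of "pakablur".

papakablur

koker and paveg both have last vowel 'e' yet inflect differently (kokoker, pavug), so the last vowel is not what conditions the rule; the final letter is.
"pakablur" ends in -r. The stems ending in -r (koker → kokoker, zurnor → zuzurnor) repeat the first consonant+vowel as a prefix.
The other patterns: stems ending in -g change the last vowel to 'u'; stems ending in -z add pi- … -et around the stem.
So pakablur → papakablur.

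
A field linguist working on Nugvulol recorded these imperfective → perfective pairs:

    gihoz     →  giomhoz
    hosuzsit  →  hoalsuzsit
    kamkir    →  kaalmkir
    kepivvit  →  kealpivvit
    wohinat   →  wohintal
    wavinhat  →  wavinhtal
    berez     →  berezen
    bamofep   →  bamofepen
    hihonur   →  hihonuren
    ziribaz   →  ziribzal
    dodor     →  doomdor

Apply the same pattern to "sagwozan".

gihoz and ziribaz both end in -z yet inflect differently (giomhoz, ziribzal), so the final letter is not what conditions the rule; the last vowel is.
"sagwozan" has last vowel 'a'. The stems whose last vowel is 'a' (ziribaz → ziribzal, wohinat → wohintal, wavinhat → wavinhtal) delete the last vowel and add -al.
So sagwozan → sagwoznal.

sagwoznal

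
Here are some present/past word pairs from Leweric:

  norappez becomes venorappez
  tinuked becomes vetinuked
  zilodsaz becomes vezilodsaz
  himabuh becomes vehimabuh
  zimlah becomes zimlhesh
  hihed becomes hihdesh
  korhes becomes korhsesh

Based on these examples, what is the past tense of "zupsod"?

himabuh and zimlah both end in -h yet inflect differently (vehimabuh, zimlhesh), so the final letter is not what conditions the rule; the number of vowels is.
"zupsod" has 2 vowels. The stems with 2 vowels (zimlah → zimlhesh, hihed → hihdesh, korhes → korhsesh) delete the last vowel and add -esh.
The other pattern: stems with 3 vowels add the prefix ve-.
So zupsod → zupsdesh.

zupsdesh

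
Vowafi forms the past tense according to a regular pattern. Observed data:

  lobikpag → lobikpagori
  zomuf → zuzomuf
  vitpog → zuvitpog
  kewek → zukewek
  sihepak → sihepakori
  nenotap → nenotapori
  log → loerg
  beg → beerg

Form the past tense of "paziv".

zupaziv

"paziv" has 2 vowels. The stems with 2 vowels (zomuf → zuzomuf, kewek → zukewek, vitpog → zuvitpog) add the prefix zu-.
The other patterns: stems with 1 vowel insert -er- after the first vowel; stems with 3 vowels add -ori.
So paziv → zupaziv.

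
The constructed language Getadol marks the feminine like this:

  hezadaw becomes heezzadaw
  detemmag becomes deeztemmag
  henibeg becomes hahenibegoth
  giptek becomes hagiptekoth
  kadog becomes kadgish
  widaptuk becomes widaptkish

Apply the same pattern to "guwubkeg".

"guwubkeg" has last vowel 'e'. The stems whose last vowel is 'e' (henibeg → hahenibegoth, giptek → hagiptekoth) add ha- … -oth around the stem.
The other patterns: stems whose last vowel is 'a' insert -ez- after the first vowel; stems whose last vowel is 'o' or 'u' delete the last vowel and add -ish.
So guwubkeg → haguwubkegoth.

haguwubkegoth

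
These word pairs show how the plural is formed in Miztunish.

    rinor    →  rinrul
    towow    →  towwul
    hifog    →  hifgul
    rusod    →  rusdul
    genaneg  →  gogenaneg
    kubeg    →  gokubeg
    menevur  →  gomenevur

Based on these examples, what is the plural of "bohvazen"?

hifog and genaneg both end in -g yet inflect differently (hifgul, gogenaneg), so the final letter is not what conditions the rule; the last vowel is.
"bohvazen" has last vowel 'e'. The stems whose last vowel is 'e' (genaneg → gogenaneg, kubeg → gokubeg) add the prefix go-.
So bohvazen → gobohvazen.

gobohvazen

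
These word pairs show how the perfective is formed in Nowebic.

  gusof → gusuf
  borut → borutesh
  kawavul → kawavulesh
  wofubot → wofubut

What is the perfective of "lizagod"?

lizagud

borut and wofubot both end in -t yet inflect differently (borutesh, wofubut), so the final letter is not what conditions the rule; the last vowel is.
"lizagod" has last vowel 'o'. The stems whose last vowel is 'o' (wofubot → wofubut, gusof → gusuf) change the last vowel to 'u'.
The other pattern: stems whose last vowel is 'u' add -esh.
So lizagod → lizagud.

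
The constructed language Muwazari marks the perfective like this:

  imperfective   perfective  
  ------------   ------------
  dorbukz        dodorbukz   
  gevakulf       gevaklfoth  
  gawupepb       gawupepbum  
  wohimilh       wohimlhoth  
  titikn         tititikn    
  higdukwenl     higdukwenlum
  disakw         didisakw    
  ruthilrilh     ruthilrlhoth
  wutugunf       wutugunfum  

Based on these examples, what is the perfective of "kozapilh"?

"kozapilh" has second-to-last letter 'l'. The stems whose second-to-last letter is 'l' (wohimilh → wohimlhoth, ruthilrilh → ruthilrlhoth, gevakulf → gevaklfoth) delete the last vowel and add -oth.
The other patterns: stems whose second-to-last letter is 'k' repeat the first consonant+vowel as a prefix; stems whose second-to-last letter is 'n' or 'p' add -um.
So kozapilh → kozaplhoth.

kozaplhoth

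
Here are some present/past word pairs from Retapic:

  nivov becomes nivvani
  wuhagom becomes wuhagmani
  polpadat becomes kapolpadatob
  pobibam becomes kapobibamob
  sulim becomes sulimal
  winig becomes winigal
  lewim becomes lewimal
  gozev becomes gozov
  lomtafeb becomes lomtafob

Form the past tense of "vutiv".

vutival

wuhagom and pobibam both end in -m yet inflect differently (wuhagmani, kapobibamob), so the final letter is not what conditions the rule; the last vowel is.
"vutiv" has last vowel 'i'. The stems whose last vowel is 'i' (sulim → sulimal, winig → winigal, lewim → lewimal) add -al.
So vutiv → vutival.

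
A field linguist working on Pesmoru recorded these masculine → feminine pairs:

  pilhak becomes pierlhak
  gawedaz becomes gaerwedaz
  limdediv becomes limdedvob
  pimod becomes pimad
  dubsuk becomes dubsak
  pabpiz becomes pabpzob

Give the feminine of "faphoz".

faphaz

"faphoz" has last vowel 'o'. The one such stem in the data (pimod → pimad) changes the last vowel to 'a' (as does dubsuk), so the same rule applies.
The other patterns: stems whose last vowel is 'i' delete the last vowel and add -ob; stems whose last vowel is 'a' insert -er- after the first vowel.
So faphoz → faphaz.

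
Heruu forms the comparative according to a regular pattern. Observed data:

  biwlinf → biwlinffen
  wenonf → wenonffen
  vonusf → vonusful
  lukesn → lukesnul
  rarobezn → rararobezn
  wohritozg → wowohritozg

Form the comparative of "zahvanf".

biwlinf and vonusf both end in -f yet inflect differently (biwlinffen, vonusful), so the final letter is not what conditions the rule; the second-to-last letter is.
"zahvanf" has second-to-last letter 'n'. The stems whose second-to-last letter is 'n' (biwlinf → biwlinffen, wenonf → wenonffen) double the final consonant and add -en.
The other patterns: stems whose second-to-last letter is 's' add -ul; stems whose second-to-last letter is 'z' repeat the first consonant+vowel as a prefix.
So zahvanf → zahvanffen.

zahvanffen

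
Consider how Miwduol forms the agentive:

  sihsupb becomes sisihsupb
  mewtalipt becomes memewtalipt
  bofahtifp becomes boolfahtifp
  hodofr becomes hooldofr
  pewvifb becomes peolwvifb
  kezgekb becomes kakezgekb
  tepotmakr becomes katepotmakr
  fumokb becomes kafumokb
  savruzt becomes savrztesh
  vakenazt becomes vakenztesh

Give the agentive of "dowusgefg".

sihsupb and pewvifb both end in -b yet inflect differently (sisihsupb, peolwvifb), so the final letter is not what conditions the rule; the second-to-last letter is.
"dowusgefg" has second-to-last letter 'f'. The stems whose second-to-last letter is 'f' (bofahtifp → boolfahtifp, hodofr → hooldofr, pewvifb → peolwvifb) insert -ol- after the first vowel.
So dowusgefg → doolwusgefg.

doolwusgefg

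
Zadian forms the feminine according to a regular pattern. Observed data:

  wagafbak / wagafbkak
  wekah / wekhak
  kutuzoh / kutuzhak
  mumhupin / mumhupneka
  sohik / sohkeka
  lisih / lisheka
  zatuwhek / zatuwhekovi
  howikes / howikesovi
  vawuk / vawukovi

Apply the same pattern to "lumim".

lummeka

"lumim" has last vowel 'i'. The stems whose last vowel is 'i' (mumhupin → mumhupneka, sohik → sohkeka, lisih → lisheka) delete the last vowel and add -eka.
So lumim → lummeka.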